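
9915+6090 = 16005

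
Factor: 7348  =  2^2*11^1*167^1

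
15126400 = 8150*1856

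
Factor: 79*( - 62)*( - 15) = 2^1*3^1 * 5^1*31^1*79^1 = 73470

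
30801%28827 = 1974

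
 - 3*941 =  - 2823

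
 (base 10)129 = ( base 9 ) 153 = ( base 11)108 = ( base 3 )11210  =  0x81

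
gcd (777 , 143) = 1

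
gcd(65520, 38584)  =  728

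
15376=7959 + 7417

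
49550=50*991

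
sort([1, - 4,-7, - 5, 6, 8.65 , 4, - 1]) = [-7, - 5, - 4, - 1,  1, 4,  6,8.65]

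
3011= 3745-734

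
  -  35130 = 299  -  35429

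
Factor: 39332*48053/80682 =945010298/40341=2^1*3^( - 1) *7^( - 1)*17^( - 1)*29^1*113^ ( - 1)*1657^1*9833^1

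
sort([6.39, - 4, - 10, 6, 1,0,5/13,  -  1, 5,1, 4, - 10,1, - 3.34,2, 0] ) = [ - 10,  -  10, - 4 ,  -  3.34,- 1,0,0,5/13,1,1, 1, 2,4,5,6, 6.39 ] 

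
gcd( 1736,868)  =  868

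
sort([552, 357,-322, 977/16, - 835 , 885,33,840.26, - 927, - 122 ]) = [-927, -835, - 322,  -  122, 33, 977/16 , 357, 552,840.26, 885 ]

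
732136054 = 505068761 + 227067293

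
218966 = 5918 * 37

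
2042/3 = 680+2/3 = 680.67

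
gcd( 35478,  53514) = 54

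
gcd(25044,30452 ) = 4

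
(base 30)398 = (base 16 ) BA2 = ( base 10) 2978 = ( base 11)2268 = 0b101110100010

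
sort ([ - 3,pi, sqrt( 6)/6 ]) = [- 3,sqrt( 6 )/6  ,  pi ]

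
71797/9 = 7977+ 4/9 =7977.44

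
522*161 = 84042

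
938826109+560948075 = 1499774184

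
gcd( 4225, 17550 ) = 325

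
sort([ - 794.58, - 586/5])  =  [ - 794.58, - 586/5 ]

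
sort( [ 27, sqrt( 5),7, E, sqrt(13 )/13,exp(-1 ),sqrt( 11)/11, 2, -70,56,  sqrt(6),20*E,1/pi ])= [ - 70,sqrt( 13 ) /13, sqrt( 11 ) /11, 1/pi,exp(  -  1),2, sqrt(5), sqrt(6),E,7,27, 20 * E, 56] 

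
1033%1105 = 1033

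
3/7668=1/2556 = 0.00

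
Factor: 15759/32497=3^2 *17^1*103^1*32497^( - 1)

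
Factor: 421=421^1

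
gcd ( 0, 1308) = 1308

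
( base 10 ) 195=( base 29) 6L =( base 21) 96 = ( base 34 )5P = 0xc3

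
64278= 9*7142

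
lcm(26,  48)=624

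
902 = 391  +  511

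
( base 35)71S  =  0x21BE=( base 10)8638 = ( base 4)2012332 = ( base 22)HIE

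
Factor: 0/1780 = 0^1 = 0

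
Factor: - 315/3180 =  - 2^( - 2) * 3^1 * 7^1 * 53^( - 1 )  =  - 21/212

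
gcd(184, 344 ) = 8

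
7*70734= 495138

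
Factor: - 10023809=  - 2377^1*4217^1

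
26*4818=125268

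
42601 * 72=3067272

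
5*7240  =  36200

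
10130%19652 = 10130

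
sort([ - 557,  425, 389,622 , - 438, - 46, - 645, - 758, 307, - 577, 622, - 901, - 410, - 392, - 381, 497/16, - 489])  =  [ - 901, - 758, -645, - 577, - 557, - 489, - 438, - 410,  -  392, - 381, - 46,497/16, 307,389, 425,  622,622]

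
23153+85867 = 109020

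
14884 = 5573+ 9311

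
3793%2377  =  1416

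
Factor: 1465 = 5^1*293^1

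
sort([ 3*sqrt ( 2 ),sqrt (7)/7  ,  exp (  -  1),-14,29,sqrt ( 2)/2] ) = [ - 14,exp( - 1),sqrt( 7)/7 , sqrt(2 ) /2,3*sqrt( 2 ),29]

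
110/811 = 110/811 = 0.14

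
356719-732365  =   - 375646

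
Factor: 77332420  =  2^2*5^1*11^1*347^1 * 1013^1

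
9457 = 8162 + 1295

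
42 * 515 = 21630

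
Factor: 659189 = 659189^1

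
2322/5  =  2322/5 = 464.40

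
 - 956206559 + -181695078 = -1137901637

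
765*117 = 89505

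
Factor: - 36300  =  - 2^2*3^1*5^2*11^2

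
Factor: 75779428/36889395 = 2^2 * 3^(-1 )*5^( - 1 )*2459293^(-1)*18944857^1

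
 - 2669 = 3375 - 6044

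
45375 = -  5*(-9075 )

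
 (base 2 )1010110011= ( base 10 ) 691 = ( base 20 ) 1EB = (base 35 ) JQ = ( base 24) 14J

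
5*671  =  3355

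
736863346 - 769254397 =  - 32391051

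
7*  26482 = 185374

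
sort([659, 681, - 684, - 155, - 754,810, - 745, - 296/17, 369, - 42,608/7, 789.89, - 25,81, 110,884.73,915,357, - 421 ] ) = [ - 754, -745,-684, - 421, - 155, - 42, - 25, - 296/17,81, 608/7, 110,  357,369,659, 681,789.89, 810,884.73,  915 ]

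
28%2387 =28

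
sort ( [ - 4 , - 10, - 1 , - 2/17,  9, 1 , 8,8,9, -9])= [ - 10,- 9,- 4 , - 1, - 2/17,1 , 8, 8, 9,9]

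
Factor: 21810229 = 7^1*  1597^1* 1951^1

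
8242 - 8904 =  - 662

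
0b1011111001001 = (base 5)143324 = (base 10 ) 6089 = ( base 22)CCH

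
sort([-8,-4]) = [ - 8,-4 ]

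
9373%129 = 85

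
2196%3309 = 2196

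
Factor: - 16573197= - 3^1*5524399^1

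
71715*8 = 573720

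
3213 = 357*9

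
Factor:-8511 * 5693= - 3^1 * 2837^1 *5693^1=- 48453123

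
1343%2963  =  1343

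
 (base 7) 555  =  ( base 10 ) 285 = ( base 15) 140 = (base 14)165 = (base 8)435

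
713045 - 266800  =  446245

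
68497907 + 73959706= 142457613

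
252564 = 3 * 84188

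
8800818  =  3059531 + 5741287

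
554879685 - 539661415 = 15218270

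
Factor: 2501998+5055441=7557439^1 = 7557439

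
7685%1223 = 347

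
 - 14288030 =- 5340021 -8948009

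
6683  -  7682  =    -  999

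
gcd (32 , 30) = 2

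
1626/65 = 1626/65= 25.02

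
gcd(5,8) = 1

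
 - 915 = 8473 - 9388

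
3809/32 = 119 + 1/32 = 119.03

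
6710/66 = 101 + 2/3 =101.67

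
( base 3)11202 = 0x80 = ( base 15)88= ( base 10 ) 128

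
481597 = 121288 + 360309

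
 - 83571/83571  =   - 1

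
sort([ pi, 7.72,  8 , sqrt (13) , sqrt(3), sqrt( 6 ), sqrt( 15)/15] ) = [sqrt( 15) /15, sqrt( 3 ),  sqrt( 6),pi,sqrt(13 ), 7.72, 8] 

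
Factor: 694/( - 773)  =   - 2^1*347^1 * 773^( - 1)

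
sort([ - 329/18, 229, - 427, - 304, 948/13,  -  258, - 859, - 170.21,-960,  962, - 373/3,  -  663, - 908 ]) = [ - 960 , - 908, - 859, - 663, - 427, - 304,- 258,  -  170.21, - 373/3, - 329/18,948/13, 229,  962]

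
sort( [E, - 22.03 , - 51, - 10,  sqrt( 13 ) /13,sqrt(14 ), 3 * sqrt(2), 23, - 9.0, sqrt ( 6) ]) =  [-51, - 22.03,- 10, - 9.0, sqrt (13)/13, sqrt ( 6),E, sqrt(14 ),3*sqrt (2), 23 ]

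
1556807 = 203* 7669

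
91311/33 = 2767 = 2767.00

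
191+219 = 410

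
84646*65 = 5501990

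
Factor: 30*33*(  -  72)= - 2^4*3^4*5^1 * 11^1 = -  71280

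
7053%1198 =1063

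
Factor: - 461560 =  - 2^3*5^1*11^1*1049^1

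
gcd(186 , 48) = 6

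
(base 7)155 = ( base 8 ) 131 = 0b1011001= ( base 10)89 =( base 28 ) 35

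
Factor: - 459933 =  - 3^1*19^1 *8069^1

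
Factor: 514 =2^1*257^1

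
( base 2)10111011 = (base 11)160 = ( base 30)67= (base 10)187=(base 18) A7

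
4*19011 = 76044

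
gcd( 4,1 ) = 1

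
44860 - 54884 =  - 10024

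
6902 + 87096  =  93998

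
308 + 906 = 1214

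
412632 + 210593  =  623225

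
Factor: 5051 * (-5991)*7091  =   - 3^1*7^1*1013^1*1997^1 * 5051^1 = - 214577496231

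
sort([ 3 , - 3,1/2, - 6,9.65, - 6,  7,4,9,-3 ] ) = [-6, - 6, - 3, - 3, 1/2, 3,4,7, 9,9.65]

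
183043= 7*26149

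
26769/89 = 300 + 69/89 = 300.78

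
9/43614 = 1/4846 = 0.00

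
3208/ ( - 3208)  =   - 1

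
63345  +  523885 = 587230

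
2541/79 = 32 + 13/79 = 32.16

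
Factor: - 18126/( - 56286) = 19/59 =19^1*59^( - 1)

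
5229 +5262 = 10491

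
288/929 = 288/929 = 0.31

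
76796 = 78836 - 2040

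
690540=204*3385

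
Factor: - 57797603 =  - 17^1*3399859^1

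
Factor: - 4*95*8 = -3040 = - 2^5 * 5^1*19^1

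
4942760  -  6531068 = - 1588308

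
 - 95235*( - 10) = 952350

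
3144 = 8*393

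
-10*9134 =-91340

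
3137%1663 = 1474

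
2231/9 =2231/9 = 247.89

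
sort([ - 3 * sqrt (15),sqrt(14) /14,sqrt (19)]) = [ - 3*sqrt(15), sqrt ( 14) /14,sqrt(19)] 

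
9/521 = 9/521 = 0.02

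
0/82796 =0 = 0.00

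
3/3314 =3/3314 = 0.00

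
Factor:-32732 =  - 2^2*7^2*167^1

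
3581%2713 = 868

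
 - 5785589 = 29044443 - 34830032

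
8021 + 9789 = 17810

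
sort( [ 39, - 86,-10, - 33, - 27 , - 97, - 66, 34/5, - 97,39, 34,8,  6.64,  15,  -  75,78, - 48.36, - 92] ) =[  -  97,  -  97,- 92, - 86,  -  75, - 66 ,-48.36,-33,  -  27, -10,6.64,34/5, 8,15,34,39,39, 78 ]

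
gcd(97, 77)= 1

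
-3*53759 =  - 161277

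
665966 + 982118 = 1648084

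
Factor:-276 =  - 2^2*3^1*23^1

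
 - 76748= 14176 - 90924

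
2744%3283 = 2744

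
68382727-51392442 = 16990285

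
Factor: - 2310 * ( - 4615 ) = 2^1*3^1*5^2 * 7^1* 11^1*13^1 * 71^1=10660650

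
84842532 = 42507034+42335498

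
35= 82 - 47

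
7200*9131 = 65743200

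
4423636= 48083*92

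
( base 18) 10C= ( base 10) 336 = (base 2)101010000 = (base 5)2321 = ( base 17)12d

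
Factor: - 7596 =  - 2^2*3^2*211^1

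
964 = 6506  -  5542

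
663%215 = 18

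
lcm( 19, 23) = 437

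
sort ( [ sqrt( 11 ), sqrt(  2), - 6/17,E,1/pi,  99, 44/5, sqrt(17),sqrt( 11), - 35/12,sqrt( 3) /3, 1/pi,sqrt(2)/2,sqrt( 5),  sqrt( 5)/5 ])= [  -  35/12,-6/17, 1/pi,1/pi,sqrt( 5)/5,sqrt (3 ) /3,sqrt( 2)/2,sqrt( 2 ),sqrt( 5),E, sqrt (11),  sqrt( 11),sqrt( 17),  44/5,  99]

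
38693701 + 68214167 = 106907868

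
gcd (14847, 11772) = 3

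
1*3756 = 3756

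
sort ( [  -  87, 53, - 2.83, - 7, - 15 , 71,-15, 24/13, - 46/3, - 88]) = [ - 88, - 87, - 46/3,-15, - 15, - 7,  -  2.83, 24/13, 53, 71]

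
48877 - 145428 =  - 96551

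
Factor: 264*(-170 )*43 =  - 1929840 = - 2^4*3^1*5^1*11^1*17^1*43^1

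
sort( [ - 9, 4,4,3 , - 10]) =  [ - 10,-9 , 3,4,4 ]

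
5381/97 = 5381/97 = 55.47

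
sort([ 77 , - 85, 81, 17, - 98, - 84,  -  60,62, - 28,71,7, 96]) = [-98,-85, - 84,-60, - 28,7, 17, 62 , 71, 77,  81, 96]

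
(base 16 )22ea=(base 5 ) 241223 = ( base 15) 29ad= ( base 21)k5d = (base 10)8938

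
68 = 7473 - 7405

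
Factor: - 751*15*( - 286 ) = 2^1*3^1*5^1*11^1*13^1*751^1 = 3221790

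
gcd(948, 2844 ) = 948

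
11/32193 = 11/32193  =  0.00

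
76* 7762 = 589912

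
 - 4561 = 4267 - 8828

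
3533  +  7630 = 11163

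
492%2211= 492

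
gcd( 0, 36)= 36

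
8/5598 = 4/2799 = 0.00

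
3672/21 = 174 + 6/7 = 174.86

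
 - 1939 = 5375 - 7314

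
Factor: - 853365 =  - 3^1*5^1*56891^1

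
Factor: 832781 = 43^1*107^1*181^1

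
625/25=25  =  25.00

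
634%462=172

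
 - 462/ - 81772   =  231/40886 = 0.01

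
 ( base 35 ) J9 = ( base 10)674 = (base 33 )KE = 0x2a2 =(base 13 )3cb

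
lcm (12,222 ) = 444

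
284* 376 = 106784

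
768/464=48/29 = 1.66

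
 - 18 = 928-946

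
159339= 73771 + 85568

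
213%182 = 31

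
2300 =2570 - 270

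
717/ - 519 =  - 239/173 = -  1.38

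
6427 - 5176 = 1251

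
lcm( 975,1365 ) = 6825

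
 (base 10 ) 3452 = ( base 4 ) 311330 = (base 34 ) 2xi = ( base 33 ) 35K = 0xd7c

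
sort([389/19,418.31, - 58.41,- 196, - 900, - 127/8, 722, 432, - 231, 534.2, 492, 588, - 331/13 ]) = [-900, - 231, - 196, - 58.41, - 331/13,  -  127/8,389/19, 418.31,432, 492,534.2,588, 722]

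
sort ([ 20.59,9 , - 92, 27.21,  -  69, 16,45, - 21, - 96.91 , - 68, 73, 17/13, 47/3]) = [ - 96.91, - 92, - 69, - 68, - 21, 17/13, 9, 47/3, 16,  20.59,  27.21,45, 73 ]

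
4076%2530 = 1546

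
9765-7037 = 2728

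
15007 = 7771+7236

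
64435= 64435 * 1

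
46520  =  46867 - 347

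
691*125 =86375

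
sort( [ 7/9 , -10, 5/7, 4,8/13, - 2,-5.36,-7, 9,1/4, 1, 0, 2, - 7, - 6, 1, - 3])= [ - 10, - 7, - 7, - 6,-5.36, - 3 , -2 , 0 , 1/4, 8/13, 5/7, 7/9,1, 1, 2,4 , 9 ]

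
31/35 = 31/35= 0.89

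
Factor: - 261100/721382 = -2^1*5^2 * 7^1*967^(-1 ) = -350/967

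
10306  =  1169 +9137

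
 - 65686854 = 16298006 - 81984860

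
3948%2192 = 1756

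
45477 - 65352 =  - 19875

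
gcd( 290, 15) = 5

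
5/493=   5/493 = 0.01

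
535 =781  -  246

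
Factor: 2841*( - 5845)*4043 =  - 3^1*5^1*7^1*13^1*167^1*311^1*947^1 = - 67136622735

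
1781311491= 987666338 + 793645153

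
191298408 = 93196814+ 98101594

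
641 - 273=368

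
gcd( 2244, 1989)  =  51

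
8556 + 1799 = 10355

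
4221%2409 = 1812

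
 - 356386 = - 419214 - -62828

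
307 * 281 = 86267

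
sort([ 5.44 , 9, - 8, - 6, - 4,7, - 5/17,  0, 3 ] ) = [ - 8,- 6, - 4,-5/17,0, 3,5.44,7, 9] 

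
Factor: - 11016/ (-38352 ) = 2^( - 1 )*3^3*47^( - 1 ) =27/94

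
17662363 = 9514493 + 8147870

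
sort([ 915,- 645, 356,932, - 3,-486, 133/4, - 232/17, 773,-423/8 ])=[  -  645, - 486,-423/8,  -  232/17,  -  3, 133/4,356,773, 915,  932]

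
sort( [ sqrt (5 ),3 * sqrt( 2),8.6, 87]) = [ sqrt(5),  3*sqrt(2),  8.6, 87 ]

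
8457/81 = 104 + 11/27 = 104.41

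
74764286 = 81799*914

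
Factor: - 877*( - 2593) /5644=2^ ( - 2)*17^ ( - 1)*83^(-1) * 877^1*2593^1 = 2274061/5644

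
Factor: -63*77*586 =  - 2842686 = - 2^1*3^2*7^2*11^1*293^1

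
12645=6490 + 6155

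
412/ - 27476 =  - 103/6869 = - 0.01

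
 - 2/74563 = -2/74563 = -0.00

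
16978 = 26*653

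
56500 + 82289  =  138789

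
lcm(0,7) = 0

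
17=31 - 14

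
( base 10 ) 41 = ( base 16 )29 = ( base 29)1c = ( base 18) 25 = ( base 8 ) 51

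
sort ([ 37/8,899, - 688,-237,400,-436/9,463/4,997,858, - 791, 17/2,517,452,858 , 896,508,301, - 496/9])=[ - 791, - 688, - 237, - 496/9,-436/9,  37/8, 17/2,463/4 , 301, 400 , 452,508,517, 858, 858, 896, 899, 997] 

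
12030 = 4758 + 7272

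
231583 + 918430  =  1150013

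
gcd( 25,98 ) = 1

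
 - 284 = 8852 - 9136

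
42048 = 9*4672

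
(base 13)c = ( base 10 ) 12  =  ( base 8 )14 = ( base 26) c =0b1100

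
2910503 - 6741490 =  - 3830987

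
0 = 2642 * 0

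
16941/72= 5647/24 =235.29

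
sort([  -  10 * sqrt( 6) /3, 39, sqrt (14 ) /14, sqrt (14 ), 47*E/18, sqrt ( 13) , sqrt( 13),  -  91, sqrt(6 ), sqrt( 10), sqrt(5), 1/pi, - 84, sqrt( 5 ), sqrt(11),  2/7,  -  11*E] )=[ - 91, -84, - 11*E,-10*sqrt(6)/3, sqrt( 14)/14, 2/7, 1/pi,sqrt( 5 ),sqrt( 5 ), sqrt( 6 ),sqrt( 10 ),  sqrt( 11), sqrt( 13 ),  sqrt (13 ),sqrt( 14 ),47*E/18, 39]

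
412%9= 7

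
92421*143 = 13216203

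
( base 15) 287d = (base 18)18DA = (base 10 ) 8668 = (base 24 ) f14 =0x21dc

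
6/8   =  3/4  =  0.75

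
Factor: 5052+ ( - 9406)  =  -2^1*7^1 * 311^1 =- 4354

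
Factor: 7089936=2^4*3^1*7^1*21101^1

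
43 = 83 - 40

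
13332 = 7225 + 6107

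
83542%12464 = 8758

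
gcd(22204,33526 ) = 2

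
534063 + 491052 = 1025115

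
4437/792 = 493/88 = 5.60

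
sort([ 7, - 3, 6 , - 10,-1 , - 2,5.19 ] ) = [ - 10 , - 3,  -  2, - 1,5.19,  6,7 ]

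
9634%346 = 292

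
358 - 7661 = -7303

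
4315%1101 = 1012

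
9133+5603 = 14736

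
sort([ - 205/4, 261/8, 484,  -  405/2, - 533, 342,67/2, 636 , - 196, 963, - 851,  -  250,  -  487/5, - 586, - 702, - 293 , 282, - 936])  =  [  -  936, - 851,- 702, - 586,- 533, - 293,-250, - 405/2, - 196,-487/5,-205/4, 261/8,  67/2, 282,  342, 484, 636, 963]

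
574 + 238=812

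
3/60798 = 1/20266 =0.00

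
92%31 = 30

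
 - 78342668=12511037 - 90853705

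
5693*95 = 540835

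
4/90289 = 4/90289 = 0.00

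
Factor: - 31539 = -3^1*10513^1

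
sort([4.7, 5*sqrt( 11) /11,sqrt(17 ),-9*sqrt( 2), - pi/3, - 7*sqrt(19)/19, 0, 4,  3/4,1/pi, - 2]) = [-9*sqrt(2), - 2, - 7*sqrt( 19 ) /19 , - pi/3,0, 1/pi, 3/4, 5*sqrt( 11 ) /11,4,  sqrt( 17 ),4.7]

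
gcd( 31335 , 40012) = 1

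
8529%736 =433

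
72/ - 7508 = - 18/1877 = - 0.01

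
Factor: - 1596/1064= - 3/2 = - 2^ (-1) * 3^1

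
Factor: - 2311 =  - 2311^1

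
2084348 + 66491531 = 68575879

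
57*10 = 570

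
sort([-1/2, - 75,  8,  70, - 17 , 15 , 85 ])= [ - 75, - 17 , - 1/2, 8,15,70,  85] 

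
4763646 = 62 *76833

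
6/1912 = 3/956 = 0.00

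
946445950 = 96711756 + 849734194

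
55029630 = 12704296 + 42325334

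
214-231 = -17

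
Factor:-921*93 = - 85653 = -3^2*31^1*307^1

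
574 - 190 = 384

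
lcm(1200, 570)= 22800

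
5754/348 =959/58 = 16.53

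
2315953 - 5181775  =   - 2865822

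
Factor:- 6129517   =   - 137^1*44741^1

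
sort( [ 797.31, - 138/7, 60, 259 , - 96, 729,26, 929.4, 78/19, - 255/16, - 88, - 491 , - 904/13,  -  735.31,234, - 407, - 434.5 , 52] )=[ - 735.31, - 491,- 434.5, - 407,  -  96, - 88,-904/13, - 138/7, - 255/16, 78/19, 26,52,60,234 , 259,  729, 797.31,929.4]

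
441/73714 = 441/73714 =0.01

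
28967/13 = 2228  +  3/13 = 2228.23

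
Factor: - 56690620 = -2^2 * 5^1*7^1 * 307^1*1319^1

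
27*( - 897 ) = - 24219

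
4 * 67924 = 271696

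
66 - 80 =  - 14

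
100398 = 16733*6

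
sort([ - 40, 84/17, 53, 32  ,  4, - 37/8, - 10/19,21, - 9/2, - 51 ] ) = [ - 51, - 40, - 37/8,-9/2, - 10/19,4, 84/17,21, 32, 53] 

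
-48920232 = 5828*(  -  8394 ) 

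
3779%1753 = 273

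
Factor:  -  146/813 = -2^1*3^(-1)*73^1*271^( -1)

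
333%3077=333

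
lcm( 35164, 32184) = 1898856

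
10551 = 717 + 9834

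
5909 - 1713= 4196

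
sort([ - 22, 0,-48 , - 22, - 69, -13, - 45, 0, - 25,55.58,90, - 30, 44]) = [-69  , - 48, - 45,-30, - 25, - 22,- 22, - 13, 0,  0, 44,  55.58, 90 ] 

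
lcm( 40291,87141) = 3747063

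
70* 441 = 30870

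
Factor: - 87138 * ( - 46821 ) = 2^1*3^3*47^1*103^1 * 15607^1 = 4079888298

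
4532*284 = 1287088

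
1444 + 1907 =3351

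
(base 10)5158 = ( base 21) bed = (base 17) 10e7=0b1010000100110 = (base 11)396A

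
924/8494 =462/4247 =0.11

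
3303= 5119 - 1816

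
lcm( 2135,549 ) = 19215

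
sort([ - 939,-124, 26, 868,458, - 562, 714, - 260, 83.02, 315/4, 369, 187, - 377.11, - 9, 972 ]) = [ - 939,-562, -377.11, - 260, - 124, - 9,26, 315/4,  83.02,187, 369,458, 714, 868, 972] 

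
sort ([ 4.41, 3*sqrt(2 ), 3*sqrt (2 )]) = [ 3*sqrt( 2), 3 * sqrt ( 2 ),4.41]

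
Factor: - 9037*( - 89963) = 7^1*1291^1*89963^1 = 812995631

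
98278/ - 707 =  - 140 + 702/707 = - 139.01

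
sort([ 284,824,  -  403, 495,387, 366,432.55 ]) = [ - 403,284, 366,387,432.55, 495,824] 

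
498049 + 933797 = 1431846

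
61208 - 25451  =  35757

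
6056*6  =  36336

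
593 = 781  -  188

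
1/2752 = 1/2752 = 0.00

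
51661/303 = 170 + 151/303= 170.50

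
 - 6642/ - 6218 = 1 + 212/3109 = 1.07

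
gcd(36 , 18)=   18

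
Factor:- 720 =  - 2^4 *3^2*5^1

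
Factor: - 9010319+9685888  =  675569^1 = 675569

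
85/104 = 85/104  =  0.82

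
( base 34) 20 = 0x44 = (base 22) 32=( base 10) 68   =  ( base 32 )24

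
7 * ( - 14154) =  - 99078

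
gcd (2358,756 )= 18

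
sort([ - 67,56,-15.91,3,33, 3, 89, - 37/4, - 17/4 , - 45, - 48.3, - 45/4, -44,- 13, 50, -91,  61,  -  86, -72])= [-91,  -  86,-72,- 67 ,  -  48.3, - 45,-44, - 15.91, - 13, - 45/4, - 37/4 ,-17/4,3,3,  33 , 50, 56, 61, 89]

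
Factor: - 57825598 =-2^1*37^1*781427^1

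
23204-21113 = 2091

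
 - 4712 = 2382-7094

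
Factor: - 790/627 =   -  2^1*3^( - 1)*5^1*11^( - 1 ) * 19^ ( - 1)*79^1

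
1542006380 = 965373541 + 576632839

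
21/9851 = 21/9851 = 0.00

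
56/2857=56/2857  =  0.02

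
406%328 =78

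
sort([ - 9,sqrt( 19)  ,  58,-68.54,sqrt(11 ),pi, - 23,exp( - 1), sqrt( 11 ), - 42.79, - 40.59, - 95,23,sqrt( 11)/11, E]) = [ - 95,- 68.54, -42.79, - 40.59,  -  23, - 9,sqrt( 11 ) /11 , exp( - 1),E,  pi,sqrt(  11),sqrt( 11) , sqrt(19 ),23, 58 ] 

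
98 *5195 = 509110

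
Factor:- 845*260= - 2^2* 5^2*13^3  =  - 219700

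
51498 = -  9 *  ( - 5722) 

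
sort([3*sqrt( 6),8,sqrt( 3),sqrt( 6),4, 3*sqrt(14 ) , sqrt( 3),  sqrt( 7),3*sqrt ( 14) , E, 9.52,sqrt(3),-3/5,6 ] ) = [ - 3/5,sqrt( 3), sqrt( 3),sqrt( 3 ), sqrt(6 ),sqrt(7 ) , E, 4, 6,3* sqrt( 6 ), 8, 9.52,3*sqrt(14),3*sqrt(14 )] 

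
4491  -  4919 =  - 428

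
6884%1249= 639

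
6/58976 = 3/29488 = 0.00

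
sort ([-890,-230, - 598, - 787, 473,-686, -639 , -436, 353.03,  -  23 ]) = [ - 890, - 787, - 686, - 639, - 598 ,-436, - 230,  -  23, 353.03 , 473] 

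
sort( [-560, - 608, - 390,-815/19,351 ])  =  [  -  608, - 560, - 390,-815/19,351]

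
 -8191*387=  - 3169917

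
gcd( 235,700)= 5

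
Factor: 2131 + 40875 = 2^1*21503^1=43006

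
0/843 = 0 = 0.00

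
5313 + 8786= 14099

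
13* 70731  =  919503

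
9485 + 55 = 9540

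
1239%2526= 1239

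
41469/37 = 41469/37 = 1120.78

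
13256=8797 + 4459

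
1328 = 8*166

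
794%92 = 58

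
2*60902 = 121804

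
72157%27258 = 17641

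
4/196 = 1/49=0.02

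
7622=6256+1366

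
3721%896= 137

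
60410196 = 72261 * 836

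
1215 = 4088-2873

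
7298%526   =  460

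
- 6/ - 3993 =2/1331 = 0.00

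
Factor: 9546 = 2^1 * 3^1*37^1*43^1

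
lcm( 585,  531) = 34515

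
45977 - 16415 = 29562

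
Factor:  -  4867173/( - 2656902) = 1622391/885634 = 2^(-1 )*3^1*19^1*28463^1*442817^( - 1)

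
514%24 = 10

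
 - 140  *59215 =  - 8290100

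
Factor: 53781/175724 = 273/892 =2^( - 2 ) * 3^1*7^1*13^1*223^( - 1)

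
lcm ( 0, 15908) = 0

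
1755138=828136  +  927002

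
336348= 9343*36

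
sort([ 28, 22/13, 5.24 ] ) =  [ 22/13, 5.24, 28 ]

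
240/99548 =60/24887 = 0.00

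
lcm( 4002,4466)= 308154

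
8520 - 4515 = 4005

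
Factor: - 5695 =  - 5^1* 17^1*67^1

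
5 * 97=485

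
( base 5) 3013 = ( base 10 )383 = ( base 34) b9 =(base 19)113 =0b101111111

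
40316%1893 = 563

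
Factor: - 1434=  - 2^1*3^1*239^1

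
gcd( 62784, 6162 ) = 6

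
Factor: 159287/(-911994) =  -2^( - 1 )*3^( - 1 )*97^( - 1 ) * 1567^ ( - 1 ) * 159287^1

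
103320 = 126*820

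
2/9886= 1/4943 = 0.00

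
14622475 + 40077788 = 54700263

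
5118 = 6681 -1563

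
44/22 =2 = 2.00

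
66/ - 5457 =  - 1  +  1797/1819  =  - 0.01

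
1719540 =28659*60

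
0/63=0  =  0.00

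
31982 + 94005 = 125987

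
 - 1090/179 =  - 1090/179= -6.09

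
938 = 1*938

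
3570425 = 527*6775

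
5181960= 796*6510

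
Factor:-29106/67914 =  - 3^1*7^ ( - 1)= - 3/7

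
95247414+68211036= 163458450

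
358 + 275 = 633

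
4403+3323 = 7726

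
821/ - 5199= - 821/5199 = -0.16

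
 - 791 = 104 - 895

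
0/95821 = 0 = 0.00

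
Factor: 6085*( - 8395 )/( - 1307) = 51083575/1307 = 5^2*23^1*73^1*1217^1*1307^( - 1 )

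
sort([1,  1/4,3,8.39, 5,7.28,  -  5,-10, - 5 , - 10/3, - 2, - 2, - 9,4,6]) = [ - 10, - 9, - 5,  -  5,-10/3 , - 2, - 2 , 1/4, 1, 3,4,5,6 , 7.28, 8.39]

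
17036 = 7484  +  9552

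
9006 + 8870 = 17876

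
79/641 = 79/641 = 0.12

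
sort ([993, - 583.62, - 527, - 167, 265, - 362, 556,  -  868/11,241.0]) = [ - 583.62 ,  -  527,-362,  -  167, - 868/11,241.0,265,556,  993 ]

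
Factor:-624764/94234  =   - 842/127 = - 2^1*127^( - 1)*421^1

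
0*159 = 0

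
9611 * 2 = 19222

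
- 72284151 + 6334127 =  - 65950024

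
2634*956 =2518104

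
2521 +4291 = 6812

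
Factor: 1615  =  5^1*17^1*19^1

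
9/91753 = 9/91753 = 0.00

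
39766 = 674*59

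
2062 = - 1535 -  -3597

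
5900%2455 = 990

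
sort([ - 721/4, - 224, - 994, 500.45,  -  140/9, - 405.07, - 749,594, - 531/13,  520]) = [ - 994, - 749 ,-405.07, - 224,  -  721/4,-531/13,-140/9,500.45,520 , 594 ] 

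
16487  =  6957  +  9530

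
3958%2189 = 1769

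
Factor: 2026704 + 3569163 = 5595867 = 3^2*47^1*13229^1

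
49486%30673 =18813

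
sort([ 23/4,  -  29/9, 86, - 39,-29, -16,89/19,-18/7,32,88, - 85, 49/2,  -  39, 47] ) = [  -  85,-39, - 39,  -  29,  -  16,- 29/9, - 18/7, 89/19, 23/4 , 49/2,32, 47,86, 88]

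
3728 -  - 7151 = 10879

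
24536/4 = 6134 = 6134.00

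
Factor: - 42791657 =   -  4457^1*9601^1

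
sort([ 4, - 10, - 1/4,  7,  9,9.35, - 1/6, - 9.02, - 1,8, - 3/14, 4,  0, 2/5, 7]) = [ - 10, - 9.02,- 1 , - 1/4, - 3/14, - 1/6,  0,2/5, 4, 4,7,7, 8,9, 9.35] 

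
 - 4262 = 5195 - 9457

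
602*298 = 179396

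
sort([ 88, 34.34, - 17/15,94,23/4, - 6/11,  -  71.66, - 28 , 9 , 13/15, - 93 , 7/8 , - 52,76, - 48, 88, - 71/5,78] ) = [ - 93,-71.66,  -  52 , - 48, - 28,  -  71/5, -17/15, - 6/11, 13/15 , 7/8,23/4,9, 34.34,76 , 78,  88,88,94]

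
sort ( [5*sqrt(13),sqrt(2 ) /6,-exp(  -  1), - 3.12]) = [  -  3.12, - exp(  -  1 ),sqrt( 2)/6,5*sqrt( 13)]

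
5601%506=35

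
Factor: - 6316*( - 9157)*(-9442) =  - 2^3 *1579^1*4721^1*9157^1  =  - 546083848504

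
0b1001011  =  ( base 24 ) 33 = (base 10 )75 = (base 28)2j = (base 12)63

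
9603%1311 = 426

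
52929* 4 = 211716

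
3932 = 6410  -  2478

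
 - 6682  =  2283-8965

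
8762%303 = 278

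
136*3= 408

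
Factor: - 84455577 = -3^2*67^1*227^1 *617^1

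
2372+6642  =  9014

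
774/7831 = 774/7831 = 0.10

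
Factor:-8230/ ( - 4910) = 823/491 = 491^( - 1)*823^1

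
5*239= 1195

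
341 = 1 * 341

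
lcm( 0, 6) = 0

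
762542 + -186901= 575641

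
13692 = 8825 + 4867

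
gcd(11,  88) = 11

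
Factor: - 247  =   - 13^1*19^1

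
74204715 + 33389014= 107593729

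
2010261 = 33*60917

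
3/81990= 1/27330 = 0.00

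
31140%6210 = 90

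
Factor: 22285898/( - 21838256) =-11142949/10919128 = - 2^(-3)*11^(-1 )*19^1*167^(  -  1 )*743^( - 1 )*586471^1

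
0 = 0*933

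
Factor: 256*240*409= 25128960 =2^12*3^1*5^1*409^1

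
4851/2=2425+ 1/2 = 2425.50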